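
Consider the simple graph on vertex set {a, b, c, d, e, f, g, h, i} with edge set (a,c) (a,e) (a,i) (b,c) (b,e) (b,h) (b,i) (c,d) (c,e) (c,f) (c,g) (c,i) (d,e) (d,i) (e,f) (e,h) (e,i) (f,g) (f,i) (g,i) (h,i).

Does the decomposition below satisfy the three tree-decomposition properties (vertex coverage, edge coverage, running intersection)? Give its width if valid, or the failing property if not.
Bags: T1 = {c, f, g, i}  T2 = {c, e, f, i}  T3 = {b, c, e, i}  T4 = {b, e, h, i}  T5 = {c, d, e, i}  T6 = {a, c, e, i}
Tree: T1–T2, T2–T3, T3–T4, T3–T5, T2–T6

Yes; width 3.

Every vertex of G appears in some bag (union = {a, b, c, d, e, f, g, h, i}); every edge is covered by a bag; and for each vertex v the set of bags containing v is connected in the bag tree. The decomposition is therefore valid. The largest bag has 4 vertices, so the width is 3.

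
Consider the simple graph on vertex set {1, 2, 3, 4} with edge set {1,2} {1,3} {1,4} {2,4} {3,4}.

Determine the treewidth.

2

A width-2 tree decomposition is:
Bags: B1 = {1, 3, 4}  B2 = {1, 2, 4}
Tree: B1–B2
The largest bag has 3 vertices, giving width 2; this decomposition certifies tw(G) ≤ 2. On the other hand G contains the 3-clique {1, 2, 4}. A clique must lie in a single bag of any decomposition, so no decomposition can have width below 2. Combining the bounds, tw(G) = 2.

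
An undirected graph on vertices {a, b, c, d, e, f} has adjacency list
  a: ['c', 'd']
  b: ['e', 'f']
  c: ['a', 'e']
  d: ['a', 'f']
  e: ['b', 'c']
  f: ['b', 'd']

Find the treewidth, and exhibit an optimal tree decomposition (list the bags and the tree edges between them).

Treewidth 2.
One such decomposition:
Bags: B1 = {a, c, e}  B2 = {a, b, e}  B3 = {a, b, f}  B4 = {a, d, f}
Tree: B1–B2, B2–B3, B3–B4

The largest bag has 3 vertices, giving width 2; this decomposition certifies tw(G) ≤ 2. The edges a–c–e–b–f–d–a form a cycle, so G is not a tree and its treewidth is at least 2. Combining the bounds, tw(G) = 2.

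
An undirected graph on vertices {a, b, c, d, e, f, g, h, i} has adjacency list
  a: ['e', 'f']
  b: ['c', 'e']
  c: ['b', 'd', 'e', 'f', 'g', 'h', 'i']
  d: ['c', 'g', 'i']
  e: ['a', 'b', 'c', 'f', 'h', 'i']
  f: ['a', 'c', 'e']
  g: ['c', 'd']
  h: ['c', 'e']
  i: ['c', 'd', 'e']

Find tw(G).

2

A width-2 tree decomposition is:
Bags: B1 = {c, e, i}  B2 = {c, d, i}  B3 = {b, c, e}  B4 = {c, e, h}  B5 = {c, e, f}  B6 = {a, e, f}  B7 = {c, d, g}
Tree: B1–B2, B1–B3, B1–B4, B4–B5, B5–B6, B2–B7
Every bag has size at most 3, so the width is 3 − 1 = 2 and tw(G) ≤ 2. On the other hand G contains the 3-clique {c, d, g}. A clique must lie in a single bag of any decomposition, so no decomposition can have width below 2. Hence tw(G) = 2 exactly.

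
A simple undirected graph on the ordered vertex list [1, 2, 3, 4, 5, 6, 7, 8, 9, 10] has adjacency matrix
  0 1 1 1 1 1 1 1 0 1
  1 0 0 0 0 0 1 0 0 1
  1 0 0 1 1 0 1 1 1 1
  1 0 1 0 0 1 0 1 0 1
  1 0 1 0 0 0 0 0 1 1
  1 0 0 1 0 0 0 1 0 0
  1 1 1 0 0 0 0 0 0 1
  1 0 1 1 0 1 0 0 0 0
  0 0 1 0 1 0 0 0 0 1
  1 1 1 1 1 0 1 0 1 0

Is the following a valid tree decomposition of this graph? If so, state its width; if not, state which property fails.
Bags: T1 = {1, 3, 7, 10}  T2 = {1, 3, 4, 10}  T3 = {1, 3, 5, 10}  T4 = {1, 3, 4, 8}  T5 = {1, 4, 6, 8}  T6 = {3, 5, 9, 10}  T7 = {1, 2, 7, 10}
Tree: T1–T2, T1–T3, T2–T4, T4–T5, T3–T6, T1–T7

Vertex coverage: the bags together contain {1, 2, 3, 4, 5, 6, 7, 8, 9, 10}, the full vertex set. Edge coverage: each edge of G has both endpoints in at least one bag. Running intersection: for every vertex, the bags containing it form a connected subtree. All three properties hold, so this is a valid tree decomposition of width max|bag| − 1 = 3, and hence tw(G) ≤ 3.

Yes; width 3.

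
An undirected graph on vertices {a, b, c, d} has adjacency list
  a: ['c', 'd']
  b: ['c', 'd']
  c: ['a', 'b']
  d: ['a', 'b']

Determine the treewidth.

2

A width-2 tree decomposition is:
Bags: B1 = {a, b, d}  B2 = {a, b, c}
Tree: B1–B2
The largest bag has 3 vertices, giving width 2; this decomposition certifies tw(G) ≤ 2. For the lower bound, G contains the cycle b–d–a–c–b, so G is not a forest; only forests have treewidth ≤ 1, hence tw(G) ≥ 2. Combining the bounds, tw(G) = 2.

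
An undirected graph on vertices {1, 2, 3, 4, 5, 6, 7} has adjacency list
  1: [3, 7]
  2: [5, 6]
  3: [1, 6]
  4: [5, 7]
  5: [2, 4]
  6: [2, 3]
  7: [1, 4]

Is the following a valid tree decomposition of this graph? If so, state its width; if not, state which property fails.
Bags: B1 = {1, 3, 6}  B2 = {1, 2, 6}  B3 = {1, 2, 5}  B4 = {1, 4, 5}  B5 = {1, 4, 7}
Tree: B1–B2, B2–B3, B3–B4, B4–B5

Checking the three conditions: (i) the bags cover all of {1, 2, 3, 4, 5, 6, 7}; (ii) for each edge, some bag contains both endpoints; (iii) the bags containing any fixed vertex form a subtree. All hold, so the decomposition is valid with width 3 − 1 = 2.

Yes; width 2.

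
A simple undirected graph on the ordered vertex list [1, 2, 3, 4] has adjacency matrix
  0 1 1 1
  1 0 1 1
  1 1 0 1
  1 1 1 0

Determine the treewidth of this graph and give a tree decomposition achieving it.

Treewidth 3.
One optimal decomposition is:
Bags: B1 = {1, 2, 3, 4}
Tree: (single bag)

A single bag containing all 4 vertices is trivially a valid decomposition of width 3. Conversely, {1, 2, 3, 4} is a clique of size 4, and the vertices of any clique must share a bag in every tree decomposition; so some bag has ≥ 4 vertices and tw(G) ≥ 3. Combining the bounds, tw(G) = 3.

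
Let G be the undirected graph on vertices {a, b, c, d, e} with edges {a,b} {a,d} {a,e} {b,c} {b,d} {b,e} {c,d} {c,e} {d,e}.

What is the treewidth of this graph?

A width-3 tree decomposition is:
Bags: B1 = {a, b, d, e}  B2 = {b, c, d, e}
Tree: B1–B2
Every bag has size at most 4, so the width is 4 − 1 = 3 and tw(G) ≤ 3. Conversely, {b, c, d, e} is a clique of size 4, and the vertices of any clique must share a bag in every tree decomposition; so some bag has ≥ 4 vertices and tw(G) ≥ 3. Hence tw(G) = 3 exactly.

3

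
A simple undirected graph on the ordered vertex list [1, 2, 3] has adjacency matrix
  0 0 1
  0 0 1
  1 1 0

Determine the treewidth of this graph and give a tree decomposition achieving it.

Treewidth 1.
One such decomposition:
Bags: B1 = {1, 3}  B2 = {2, 3}
Tree: B1–B2

The largest bag has 2 vertices, giving width 1; this decomposition certifies tw(G) ≤ 1. G has an edge, so its treewidth is at least 1. Hence tw(G) = 1 exactly.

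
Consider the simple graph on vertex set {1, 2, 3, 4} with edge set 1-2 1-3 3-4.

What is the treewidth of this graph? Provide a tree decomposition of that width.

Treewidth 1.
Bags: B1 = {1, 2}  B2 = {1, 3}  B3 = {3, 4}
Tree: B1–B2, B2–B3

Each bag holds 2 vertices, so the decomposition has width 1, which upper-bounds the treewidth. Any graph with an edge has treewidth ≥ 1, and G has the edge 2–1. Combining the bounds, tw(G) = 1.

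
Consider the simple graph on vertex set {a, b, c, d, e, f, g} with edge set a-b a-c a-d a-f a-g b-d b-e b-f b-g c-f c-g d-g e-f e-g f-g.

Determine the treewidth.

A width-3 tree decomposition is:
Bags: B1 = {a, c, f, g}  B2 = {a, b, f, g}  B3 = {b, e, f, g}  B4 = {a, b, d, g}
Tree: B1–B2, B2–B3, B2–B4
Each bag holds 4 vertices, so the decomposition has width 3, which upper-bounds the treewidth. On the other hand G contains the 4-clique {a, b, d, g}. A clique must lie in a single bag of any decomposition, so no decomposition can have width below 3. Therefore the treewidth is 3.

3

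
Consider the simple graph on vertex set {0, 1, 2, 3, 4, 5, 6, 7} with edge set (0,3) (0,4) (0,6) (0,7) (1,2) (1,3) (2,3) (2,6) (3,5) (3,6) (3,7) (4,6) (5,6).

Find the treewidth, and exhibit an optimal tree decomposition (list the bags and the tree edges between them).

Treewidth 2.
One such decomposition:
Bags: B1 = {0, 3, 6}  B2 = {0, 3, 7}  B3 = {0, 4, 6}  B4 = {2, 3, 6}  B5 = {3, 5, 6}  B6 = {1, 2, 3}
Tree: B1–B2, B1–B3, B1–B4, B1–B5, B4–B6

Every bag has size at most 3, so the width is 3 − 1 = 2 and tw(G) ≤ 2. On the other hand G contains the 3-clique {1, 2, 3}. A clique must lie in a single bag of any decomposition, so no decomposition can have width below 2. Combining the bounds, tw(G) = 2.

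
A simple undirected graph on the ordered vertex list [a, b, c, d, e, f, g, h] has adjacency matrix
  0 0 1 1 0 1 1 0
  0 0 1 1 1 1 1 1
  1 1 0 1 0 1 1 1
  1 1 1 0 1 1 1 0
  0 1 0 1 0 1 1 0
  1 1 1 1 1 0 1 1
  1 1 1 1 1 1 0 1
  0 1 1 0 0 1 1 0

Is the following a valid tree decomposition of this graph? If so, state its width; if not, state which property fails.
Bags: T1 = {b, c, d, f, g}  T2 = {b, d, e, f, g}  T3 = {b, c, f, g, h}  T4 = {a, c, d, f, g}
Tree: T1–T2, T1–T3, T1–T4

Vertex coverage: the bags together contain {a, b, c, d, e, f, g, h}, the full vertex set. Edge coverage: each edge of G has both endpoints in at least one bag. Running intersection: for every vertex, the bags containing it form a connected subtree. All three properties hold, so this is a valid tree decomposition of width max|bag| − 1 = 4, and hence tw(G) ≤ 4.

Yes; width 4.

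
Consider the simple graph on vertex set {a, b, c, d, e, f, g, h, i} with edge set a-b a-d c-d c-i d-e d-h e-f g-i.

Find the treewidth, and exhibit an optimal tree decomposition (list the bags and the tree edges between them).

Every bag has size at most 2, so the width is 2 − 1 = 1 and tw(G) ≤ 1. G has an edge, so its treewidth is at least 1. Therefore the treewidth is 1.

Treewidth 1.
Bags: B1 = {a, d}  B2 = {c, d}  B3 = {a, b}  B4 = {c, i}  B5 = {g, i}  B6 = {d, e}  B7 = {e, f}  B8 = {d, h}
Tree: B1–B2, B1–B3, B2–B4, B4–B5, B2–B6, B6–B7, B2–B8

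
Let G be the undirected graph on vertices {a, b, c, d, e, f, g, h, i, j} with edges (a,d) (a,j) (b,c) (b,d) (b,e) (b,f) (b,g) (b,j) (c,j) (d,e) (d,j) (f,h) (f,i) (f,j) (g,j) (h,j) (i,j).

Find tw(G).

A width-2 tree decomposition is:
Bags: B1 = {b, d, j}  B2 = {b, f, j}  B3 = {b, d, e}  B4 = {b, c, j}  B5 = {f, i, j}  B6 = {f, h, j}  B7 = {a, d, j}  B8 = {b, g, j}
Tree: B1–B2, B1–B3, B2–B4, B2–B5, B5–B6, B1–B7, B4–B8
Each bag holds 3 vertices, so the decomposition has width 2, which upper-bounds the treewidth. Conversely, {f, h, j} is a clique of size 3, and the vertices of any clique must share a bag in every tree decomposition; so some bag has ≥ 3 vertices and tw(G) ≥ 2. Therefore the treewidth is 2.

2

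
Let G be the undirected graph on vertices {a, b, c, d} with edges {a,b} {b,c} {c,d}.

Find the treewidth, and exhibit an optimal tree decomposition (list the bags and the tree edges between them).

Treewidth 1.
One optimal decomposition is:
Bags: B1 = {b, c}  B2 = {c, d}  B3 = {a, b}
Tree: B1–B2, B1–B3

Every bag has size at most 2, so the width is 2 − 1 = 1 and tw(G) ≤ 1. Any graph with an edge has treewidth ≥ 1, and G has the edge b–c. Combining the bounds, tw(G) = 1.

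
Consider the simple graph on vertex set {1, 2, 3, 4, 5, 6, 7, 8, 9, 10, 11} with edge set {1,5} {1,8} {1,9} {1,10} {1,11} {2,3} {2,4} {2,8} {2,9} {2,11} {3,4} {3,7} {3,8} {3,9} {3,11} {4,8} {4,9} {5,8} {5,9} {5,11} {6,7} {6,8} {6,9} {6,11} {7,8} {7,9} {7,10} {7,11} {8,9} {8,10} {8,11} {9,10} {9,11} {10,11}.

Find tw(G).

4

A width-4 tree decomposition is:
Bags: B1 = {7, 8, 9, 10, 11}  B2 = {1, 8, 9, 10, 11}  B3 = {1, 5, 8, 9, 11}  B4 = {6, 7, 8, 9, 11}  B5 = {3, 7, 8, 9, 11}  B6 = {2, 3, 8, 9, 11}  B7 = {2, 3, 4, 8, 9}
Tree: B1–B2, B2–B3, B1–B4, B4–B5, B5–B6, B6–B7
The largest bag has 5 vertices, giving width 4; this decomposition certifies tw(G) ≤ 4. For the lower bound, the 5 vertices {1, 8, 9, 10, 11} are pairwise adjacent, and any tree decomposition puts a clique entirely inside one bag — forcing width ≥ 4. Therefore the treewidth is 4.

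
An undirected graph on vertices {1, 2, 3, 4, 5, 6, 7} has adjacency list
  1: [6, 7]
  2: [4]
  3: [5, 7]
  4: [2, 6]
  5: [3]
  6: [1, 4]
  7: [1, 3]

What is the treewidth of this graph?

1

A width-1 tree decomposition is:
Bags: B1 = {2, 4}  B2 = {4, 6}  B3 = {1, 6}  B4 = {1, 7}  B5 = {3, 7}  B6 = {3, 5}
Tree: B1–B2, B2–B3, B3–B4, B4–B5, B5–B6
Each bag holds 2 vertices, so the decomposition has width 1, which upper-bounds the treewidth. Since G has at least one edge (e.g. 2–4), it is not an edgeless graph, so tw(G) ≥ 1. Combining the bounds, tw(G) = 1.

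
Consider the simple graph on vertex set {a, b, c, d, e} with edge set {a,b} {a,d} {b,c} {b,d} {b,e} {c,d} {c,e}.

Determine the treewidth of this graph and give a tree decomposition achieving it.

Treewidth 2.
One such decomposition:
Bags: B1 = {b, c, d}  B2 = {a, b, d}  B3 = {b, c, e}
Tree: B1–B2, B1–B3

The largest bag has 3 vertices, giving width 2; this decomposition certifies tw(G) ≤ 2. On the other hand G contains the 3-clique {b, c, d}. A clique must lie in a single bag of any decomposition, so no decomposition can have width below 2. Therefore the treewidth is 2.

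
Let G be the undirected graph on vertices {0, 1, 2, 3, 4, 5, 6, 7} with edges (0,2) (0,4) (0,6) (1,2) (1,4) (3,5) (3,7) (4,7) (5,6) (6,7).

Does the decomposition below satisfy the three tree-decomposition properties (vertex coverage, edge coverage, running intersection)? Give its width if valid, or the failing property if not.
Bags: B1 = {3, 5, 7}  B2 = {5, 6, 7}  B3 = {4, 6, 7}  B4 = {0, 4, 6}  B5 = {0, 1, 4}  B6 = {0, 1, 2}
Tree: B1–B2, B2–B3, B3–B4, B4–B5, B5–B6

Yes; width 2.

Checking the three conditions: (i) the bags cover all of {0, 1, 2, 3, 4, 5, 6, 7}; (ii) for each edge, some bag contains both endpoints; (iii) the bags containing any fixed vertex form a subtree. All hold, so the decomposition is valid with width 3 − 1 = 2.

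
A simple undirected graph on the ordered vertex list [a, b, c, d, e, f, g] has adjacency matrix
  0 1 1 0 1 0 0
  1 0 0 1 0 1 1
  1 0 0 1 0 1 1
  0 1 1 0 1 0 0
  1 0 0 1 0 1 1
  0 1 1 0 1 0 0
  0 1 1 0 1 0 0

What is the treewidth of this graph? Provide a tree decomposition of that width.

Treewidth 3.
Bags: B1 = {b, c, e, f}  B2 = {b, c, d, e}  B3 = {a, b, c, e}  B4 = {b, c, e, g}
Tree: B1–B2, B2–B3, B3–B4

The largest bag has 4 vertices, giving width 3; this decomposition certifies tw(G) ≤ 3. For the lower bound: the 4 vertex sets {c,f}, {b,d}, {e}, {a} are disjoint, each induces a connected subgraph, and every pair is joined by at least one edge of G. Contracting each set to a single vertex therefore yields K_{4} as a minor, and since treewidth is minor-monotone, tw(G) ≥ tw(K_{4}) = 3. Therefore the treewidth is 3.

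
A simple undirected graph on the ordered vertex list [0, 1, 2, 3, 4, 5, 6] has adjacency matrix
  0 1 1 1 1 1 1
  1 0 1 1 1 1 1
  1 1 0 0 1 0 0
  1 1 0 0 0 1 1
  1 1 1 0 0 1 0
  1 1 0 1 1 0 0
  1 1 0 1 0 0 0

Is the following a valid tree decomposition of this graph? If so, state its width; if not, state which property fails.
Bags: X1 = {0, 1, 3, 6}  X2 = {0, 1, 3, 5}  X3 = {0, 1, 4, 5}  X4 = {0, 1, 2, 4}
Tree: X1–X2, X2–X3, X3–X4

Checking the three conditions: (i) the bags cover all of {0, 1, 2, 3, 4, 5, 6}; (ii) for each edge, some bag contains both endpoints; (iii) the bags containing any fixed vertex form a subtree. All hold, so the decomposition is valid with width 4 − 1 = 3.

Yes; width 3.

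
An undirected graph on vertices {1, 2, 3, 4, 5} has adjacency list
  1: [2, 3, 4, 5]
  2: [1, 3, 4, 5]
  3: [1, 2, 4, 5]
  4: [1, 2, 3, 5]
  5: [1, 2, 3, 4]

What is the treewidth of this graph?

A width-4 tree decomposition is:
Bags: B1 = {1, 2, 3, 4, 5}
Tree: (single bag)
With just one bag of size 5, the width is 5 − 1 = 4, so tw(G) ≤ 4. For the lower bound, the 5 vertices {1, 2, 3, 4, 5} are pairwise adjacent, and any tree decomposition puts a clique entirely inside one bag — forcing width ≥ 4. The upper and lower bounds meet at 4, so that is the treewidth.

4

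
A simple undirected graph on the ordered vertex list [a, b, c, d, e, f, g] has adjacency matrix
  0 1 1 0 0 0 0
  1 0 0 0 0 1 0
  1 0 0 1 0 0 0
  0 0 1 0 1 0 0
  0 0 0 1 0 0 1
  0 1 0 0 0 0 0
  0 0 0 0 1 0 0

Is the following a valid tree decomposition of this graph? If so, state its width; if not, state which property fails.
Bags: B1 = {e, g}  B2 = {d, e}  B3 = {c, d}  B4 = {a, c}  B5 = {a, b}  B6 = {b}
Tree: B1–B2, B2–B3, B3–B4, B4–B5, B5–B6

A tree decomposition must satisfy three properties: every vertex lies in some bag; for every edge, both endpoints lie together in some bag; and for every vertex, the bags containing it form a connected subtree. Here vertex f appears in no bag, so the decomposition is invalid.

No — vertex f appears in no bag.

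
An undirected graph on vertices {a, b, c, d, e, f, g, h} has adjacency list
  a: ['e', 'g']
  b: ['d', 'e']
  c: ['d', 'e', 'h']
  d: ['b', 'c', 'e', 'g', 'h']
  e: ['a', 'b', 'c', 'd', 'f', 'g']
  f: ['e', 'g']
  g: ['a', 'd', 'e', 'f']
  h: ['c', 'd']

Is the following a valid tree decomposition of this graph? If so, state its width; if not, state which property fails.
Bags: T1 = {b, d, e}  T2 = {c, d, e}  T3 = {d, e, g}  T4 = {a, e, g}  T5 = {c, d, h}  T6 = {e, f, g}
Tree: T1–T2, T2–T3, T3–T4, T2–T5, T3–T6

Yes; width 2.

Vertex coverage: the bags together contain {a, b, c, d, e, f, g, h}, the full vertex set. Edge coverage: each edge of G has both endpoints in at least one bag. Running intersection: for every vertex, the bags containing it form a connected subtree. All three properties hold, so this is a valid tree decomposition of width max|bag| − 1 = 2, and hence tw(G) ≤ 2.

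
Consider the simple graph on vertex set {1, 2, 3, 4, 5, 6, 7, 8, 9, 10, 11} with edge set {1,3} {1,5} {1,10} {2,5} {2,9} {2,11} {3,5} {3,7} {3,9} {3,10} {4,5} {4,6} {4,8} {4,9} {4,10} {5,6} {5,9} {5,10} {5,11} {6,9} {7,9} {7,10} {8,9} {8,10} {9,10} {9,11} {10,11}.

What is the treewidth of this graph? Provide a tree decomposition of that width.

Every bag has size at most 4, so the width is 4 − 1 = 3 and tw(G) ≤ 3. For the lower bound, the 4 vertices {1, 3, 5, 10} are pairwise adjacent, and any tree decomposition puts a clique entirely inside one bag — forcing width ≥ 3. Combining the bounds, tw(G) = 3.

Treewidth 3.
Bags: B1 = {4, 5, 9, 10}  B2 = {5, 9, 10, 11}  B3 = {4, 5, 6, 9}  B4 = {3, 5, 9, 10}  B5 = {1, 3, 5, 10}  B6 = {4, 8, 9, 10}  B7 = {3, 7, 9, 10}  B8 = {2, 5, 9, 11}
Tree: B1–B2, B1–B3, B1–B4, B4–B5, B1–B6, B4–B7, B2–B8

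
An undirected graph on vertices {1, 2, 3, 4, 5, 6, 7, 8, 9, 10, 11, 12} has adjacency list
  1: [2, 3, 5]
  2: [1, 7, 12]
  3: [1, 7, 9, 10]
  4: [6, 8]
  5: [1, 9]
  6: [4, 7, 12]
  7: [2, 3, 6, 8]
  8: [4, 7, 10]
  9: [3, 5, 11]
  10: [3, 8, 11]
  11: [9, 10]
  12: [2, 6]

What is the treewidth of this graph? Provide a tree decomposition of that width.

Treewidth 3.
One such decomposition:
Bags: B1 = {1, 5, 9, 11}  B2 = {1, 3, 9, 11}  B3 = {1, 3, 10, 11}  B4 = {1, 2, 3, 10}  B5 = {2, 3, 7, 10}  B6 = {2, 7, 8, 10}  B7 = {2, 7, 8, 12}  B8 = {6, 7, 8, 12}  B9 = {4, 6, 8, 12}
Tree: B1–B2, B2–B3, B3–B4, B4–B5, B5–B6, B6–B7, B7–B8, B8–B9

Each bag holds 4 vertices, so the decomposition has width 3, which upper-bounds the treewidth. For the lower bound: the 4 vertex sets {5,9,11}, {1}, {3}, {2,7,8,10} are disjoint, each induces a connected subgraph, and every pair is joined by at least one edge of G. Contracting each set to a single vertex therefore yields K_{4} as a minor, and since treewidth is minor-monotone, tw(G) ≥ tw(K_{4}) = 3. Hence tw(G) = 3 exactly.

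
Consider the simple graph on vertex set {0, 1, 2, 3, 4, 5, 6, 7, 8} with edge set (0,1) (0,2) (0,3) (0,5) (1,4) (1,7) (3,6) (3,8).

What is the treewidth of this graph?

A width-1 tree decomposition is:
Bags: B1 = {0, 1}  B2 = {0, 3}  B3 = {0, 5}  B4 = {1, 7}  B5 = {3, 8}  B6 = {3, 6}  B7 = {0, 2}  B8 = {1, 4}
Tree: B1–B2, B1–B3, B1–B4, B2–B5, B5–B6, B3–B7, B4–B8
The largest bag has 2 vertices, giving width 1; this decomposition certifies tw(G) ≤ 1. Any graph with an edge has treewidth ≥ 1, and G has the edge 1–0. Therefore the treewidth is 1.

1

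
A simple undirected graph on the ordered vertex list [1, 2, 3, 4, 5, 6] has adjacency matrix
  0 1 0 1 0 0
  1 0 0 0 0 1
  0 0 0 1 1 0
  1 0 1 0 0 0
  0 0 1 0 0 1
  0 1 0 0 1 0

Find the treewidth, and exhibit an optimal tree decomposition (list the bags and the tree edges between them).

Every bag has size at most 3, so the width is 3 − 1 = 2 and tw(G) ≤ 2. The edges 5–3–4–1–2–6–5 form a cycle, so G is not a tree and its treewidth is at least 2. Hence tw(G) = 2 exactly.

Treewidth 2.
One optimal decomposition is:
Bags: B1 = {3, 4, 5}  B2 = {1, 4, 5}  B3 = {1, 2, 5}  B4 = {2, 5, 6}
Tree: B1–B2, B2–B3, B3–B4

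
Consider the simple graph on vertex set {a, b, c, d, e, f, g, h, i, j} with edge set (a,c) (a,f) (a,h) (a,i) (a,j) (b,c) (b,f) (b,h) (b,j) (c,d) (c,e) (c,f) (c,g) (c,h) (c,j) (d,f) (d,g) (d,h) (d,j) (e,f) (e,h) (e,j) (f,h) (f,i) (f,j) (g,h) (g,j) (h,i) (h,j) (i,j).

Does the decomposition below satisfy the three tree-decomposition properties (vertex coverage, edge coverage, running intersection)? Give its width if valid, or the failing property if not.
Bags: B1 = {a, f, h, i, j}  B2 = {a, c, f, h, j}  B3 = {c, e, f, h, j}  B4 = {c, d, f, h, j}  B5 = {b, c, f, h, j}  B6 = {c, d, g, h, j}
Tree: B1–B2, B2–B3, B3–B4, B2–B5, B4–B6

Every vertex of G appears in some bag (union = {a, b, c, d, e, f, g, h, i, j}); every edge is covered by a bag; and for each vertex v the set of bags containing v is connected in the bag tree. The decomposition is therefore valid. The largest bag has 5 vertices, so the width is 4.

Yes; width 4.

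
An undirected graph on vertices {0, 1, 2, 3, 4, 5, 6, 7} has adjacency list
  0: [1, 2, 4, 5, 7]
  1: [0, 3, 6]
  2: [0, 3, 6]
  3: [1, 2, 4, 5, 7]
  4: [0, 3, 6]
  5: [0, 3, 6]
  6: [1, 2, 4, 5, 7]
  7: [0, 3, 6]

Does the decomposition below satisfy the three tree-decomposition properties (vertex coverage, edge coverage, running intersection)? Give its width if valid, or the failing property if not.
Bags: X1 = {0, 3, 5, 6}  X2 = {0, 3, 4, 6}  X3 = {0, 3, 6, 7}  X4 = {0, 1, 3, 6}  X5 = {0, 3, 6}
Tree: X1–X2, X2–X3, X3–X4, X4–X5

No — vertex 2 appears in no bag.

A tree decomposition must satisfy three properties: every vertex lies in some bag; for every edge, both endpoints lie together in some bag; and for every vertex, the bags containing it form a connected subtree. Here vertex 2 appears in no bag, so the decomposition is invalid.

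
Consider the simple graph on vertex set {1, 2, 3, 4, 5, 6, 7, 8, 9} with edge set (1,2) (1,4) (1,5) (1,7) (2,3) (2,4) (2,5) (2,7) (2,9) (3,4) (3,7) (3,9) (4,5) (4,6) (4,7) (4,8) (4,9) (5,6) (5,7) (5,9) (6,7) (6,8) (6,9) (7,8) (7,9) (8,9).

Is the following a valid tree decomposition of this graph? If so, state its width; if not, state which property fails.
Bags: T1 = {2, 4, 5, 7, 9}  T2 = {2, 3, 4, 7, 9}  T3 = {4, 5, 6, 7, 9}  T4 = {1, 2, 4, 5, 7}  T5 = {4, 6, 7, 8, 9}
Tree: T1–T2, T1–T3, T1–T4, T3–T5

Every vertex of G appears in some bag (union = {1, 2, 3, 4, 5, 6, 7, 8, 9}); every edge is covered by a bag; and for each vertex v the set of bags containing v is connected in the bag tree. The decomposition is therefore valid. The largest bag has 5 vertices, so the width is 4.

Yes; width 4.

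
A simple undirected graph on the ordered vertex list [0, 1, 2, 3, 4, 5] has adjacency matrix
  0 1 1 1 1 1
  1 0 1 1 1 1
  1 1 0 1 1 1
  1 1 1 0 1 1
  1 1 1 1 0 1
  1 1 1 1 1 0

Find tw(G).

A width-5 tree decomposition is:
Bags: B1 = {0, 1, 2, 3, 4, 5}
Tree: (single bag)
With just one bag of size 6, the width is 6 − 1 = 5, so tw(G) ≤ 5. On the other hand G contains the 6-clique {0, 1, 2, 3, 4, 5}. A clique must lie in a single bag of any decomposition, so no decomposition can have width below 5. Combining the bounds, tw(G) = 5.

5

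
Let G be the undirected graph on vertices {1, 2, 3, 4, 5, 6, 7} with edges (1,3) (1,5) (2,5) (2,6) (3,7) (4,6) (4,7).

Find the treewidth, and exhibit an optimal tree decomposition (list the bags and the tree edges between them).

Treewidth 2.
One optimal decomposition is:
Bags: B1 = {1, 3, 7}  B2 = {1, 4, 7}  B3 = {1, 4, 6}  B4 = {1, 2, 6}  B5 = {1, 2, 5}
Tree: B1–B2, B2–B3, B3–B4, B4–B5

Every bag has size at most 3, so the width is 3 − 1 = 2 and tw(G) ≤ 2. Since 1–3–7–4–6–2–5–1 is a cycle in G, G is not acyclic. Forests are exactly the graphs of treewidth ≤ 1, so tw(G) ≥ 2. Hence tw(G) = 2 exactly.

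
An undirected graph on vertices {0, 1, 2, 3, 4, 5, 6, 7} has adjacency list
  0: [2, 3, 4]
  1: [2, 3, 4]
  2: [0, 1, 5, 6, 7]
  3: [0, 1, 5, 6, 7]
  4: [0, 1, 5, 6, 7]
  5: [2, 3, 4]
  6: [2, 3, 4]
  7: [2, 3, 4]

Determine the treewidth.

3

A width-3 tree decomposition is:
Bags: B1 = {2, 3, 4, 6}  B2 = {2, 3, 4, 5}  B3 = {2, 3, 4, 7}  B4 = {1, 2, 3, 4}  B5 = {0, 2, 3, 4}
Tree: B1–B2, B2–B3, B3–B4, B4–B5
Each bag holds 4 vertices, so the decomposition has width 3, which upper-bounds the treewidth. For the lower bound: the 4 vertex sets {4,6}, {3,5}, {2}, {7} are disjoint, each induces a connected subgraph, and every pair is joined by at least one edge of G. Contracting each set to a single vertex therefore yields K_{4} as a minor, and since treewidth is minor-monotone, tw(G) ≥ tw(K_{4}) = 3. Combining the bounds, tw(G) = 3.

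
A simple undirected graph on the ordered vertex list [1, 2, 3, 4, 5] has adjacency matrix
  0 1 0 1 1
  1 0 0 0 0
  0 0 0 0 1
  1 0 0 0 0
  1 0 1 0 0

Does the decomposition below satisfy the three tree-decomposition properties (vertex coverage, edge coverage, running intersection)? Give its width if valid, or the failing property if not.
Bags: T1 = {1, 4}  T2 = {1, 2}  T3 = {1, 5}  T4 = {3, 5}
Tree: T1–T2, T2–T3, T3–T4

Yes; width 1.

Every vertex of G appears in some bag (union = {1, 2, 3, 4, 5}); every edge is covered by a bag; and for each vertex v the set of bags containing v is connected in the bag tree. The decomposition is therefore valid. The largest bag has 2 vertices, so the width is 1.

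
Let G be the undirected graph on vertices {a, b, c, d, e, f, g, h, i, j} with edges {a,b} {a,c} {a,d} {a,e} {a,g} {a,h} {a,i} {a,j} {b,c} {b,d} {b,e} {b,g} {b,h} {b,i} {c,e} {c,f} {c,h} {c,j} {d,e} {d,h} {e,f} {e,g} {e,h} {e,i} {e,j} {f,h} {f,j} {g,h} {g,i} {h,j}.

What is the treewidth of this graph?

4

A width-4 tree decomposition is:
Bags: B1 = {a, b, e, g, h}  B2 = {a, b, d, e, h}  B3 = {a, b, c, e, h}  B4 = {a, b, e, g, i}  B5 = {a, c, e, h, j}  B6 = {c, e, f, h, j}
Tree: B1–B2, B1–B3, B1–B4, B3–B5, B5–B6
Every bag has size at most 5, so the width is 5 − 1 = 4 and tw(G) ≤ 4. On the other hand G contains the 5-clique {a, c, e, h, j}. A clique must lie in a single bag of any decomposition, so no decomposition can have width below 4. The upper and lower bounds meet at 4, so that is the treewidth.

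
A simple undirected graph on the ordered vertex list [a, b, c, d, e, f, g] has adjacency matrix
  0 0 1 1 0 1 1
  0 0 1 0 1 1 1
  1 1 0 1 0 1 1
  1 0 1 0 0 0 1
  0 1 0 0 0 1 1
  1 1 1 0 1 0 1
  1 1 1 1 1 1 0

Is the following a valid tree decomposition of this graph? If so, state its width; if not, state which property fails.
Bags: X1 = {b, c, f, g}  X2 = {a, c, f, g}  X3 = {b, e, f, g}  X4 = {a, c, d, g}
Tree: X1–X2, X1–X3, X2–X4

Yes; width 3.

Every vertex of G appears in some bag (union = {a, b, c, d, e, f, g}); every edge is covered by a bag; and for each vertex v the set of bags containing v is connected in the bag tree. The decomposition is therefore valid. The largest bag has 4 vertices, so the width is 3.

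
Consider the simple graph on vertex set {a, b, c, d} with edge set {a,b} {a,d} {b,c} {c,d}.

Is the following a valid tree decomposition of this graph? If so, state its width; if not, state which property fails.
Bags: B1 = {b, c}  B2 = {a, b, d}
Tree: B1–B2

A tree decomposition must satisfy three properties: every vertex lies in some bag; for every edge, both endpoints lie together in some bag; and for every vertex, the bags containing it form a connected subtree. Here edge (d,c) lies in no bag, so the decomposition is invalid.

No — edge (d,c) lies in no bag.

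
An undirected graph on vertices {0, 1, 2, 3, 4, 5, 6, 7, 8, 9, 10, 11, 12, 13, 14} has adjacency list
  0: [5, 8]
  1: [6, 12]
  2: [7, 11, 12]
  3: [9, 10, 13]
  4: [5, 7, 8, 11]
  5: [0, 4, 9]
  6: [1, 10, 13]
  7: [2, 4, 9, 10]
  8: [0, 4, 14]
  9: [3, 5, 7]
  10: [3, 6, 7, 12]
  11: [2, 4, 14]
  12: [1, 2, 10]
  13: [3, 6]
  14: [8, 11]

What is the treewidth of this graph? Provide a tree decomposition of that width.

Treewidth 3.
One optimal decomposition is:
Bags: B1 = {1, 6, 12, 13}  B2 = {6, 10, 12, 13}  B3 = {3, 10, 12, 13}  B4 = {2, 3, 10, 12}  B5 = {2, 3, 7, 10}  B6 = {2, 3, 7, 9}  B7 = {2, 7, 9, 11}  B8 = {4, 7, 9, 11}  B9 = {4, 5, 9, 11}  B10 = {4, 5, 11, 14}  B11 = {4, 5, 8, 14}  B12 = {0, 5, 8, 14}
Tree: B1–B2, B2–B3, B3–B4, B4–B5, B5–B6, B6–B7, B7–B8, B8–B9, B9–B10, B10–B11, B11–B12

Every bag has size at most 4, so the width is 4 − 1 = 3 and tw(G) ≤ 3. For the lower bound: the 4 vertex sets {1,6,13}, {12}, {10}, {2,3,7,9} are disjoint, each induces a connected subgraph, and every pair is joined by at least one edge of G. Contracting each set to a single vertex therefore yields K_{4} as a minor, and since treewidth is minor-monotone, tw(G) ≥ tw(K_{4}) = 3. Combining the bounds, tw(G) = 3.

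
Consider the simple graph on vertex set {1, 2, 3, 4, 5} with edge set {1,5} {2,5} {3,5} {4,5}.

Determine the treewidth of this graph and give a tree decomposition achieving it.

Treewidth 1.
Bags: B1 = {2, 5}  B2 = {3, 5}  B3 = {4, 5}  B4 = {1, 5}
Tree: B1–B2, B2–B3, B1–B4

Every bag has size at most 2, so the width is 2 − 1 = 1 and tw(G) ≤ 1. G has an edge, so its treewidth is at least 1. Hence tw(G) = 1 exactly.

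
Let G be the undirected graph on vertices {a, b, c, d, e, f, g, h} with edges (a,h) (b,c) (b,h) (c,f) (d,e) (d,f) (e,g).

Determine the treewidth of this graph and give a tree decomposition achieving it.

Every bag has size at most 2, so the width is 2 − 1 = 1 and tw(G) ≤ 1. Any graph with an edge has treewidth ≥ 1, and G has the edge a–h. Combining the bounds, tw(G) = 1.

Treewidth 1.
Bags: B1 = {a, h}  B2 = {b, h}  B3 = {b, c}  B4 = {c, f}  B5 = {d, f}  B6 = {d, e}  B7 = {e, g}
Tree: B1–B2, B2–B3, B3–B4, B4–B5, B5–B6, B6–B7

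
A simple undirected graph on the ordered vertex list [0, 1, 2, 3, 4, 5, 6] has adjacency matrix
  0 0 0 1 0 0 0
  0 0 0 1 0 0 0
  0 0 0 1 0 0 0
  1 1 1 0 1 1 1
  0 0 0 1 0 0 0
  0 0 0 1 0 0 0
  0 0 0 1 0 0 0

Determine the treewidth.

1

A width-1 tree decomposition is:
Bags: B1 = {3, 4}  B2 = {0, 3}  B3 = {1, 3}  B4 = {2, 3}  B5 = {3, 6}  B6 = {3, 5}
Tree: B1–B2, B1–B3, B2–B4, B2–B5, B3–B6
Every bag has size at most 2, so the width is 2 − 1 = 1 and tw(G) ≤ 1. G has an edge, so its treewidth is at least 1. Therefore the treewidth is 1.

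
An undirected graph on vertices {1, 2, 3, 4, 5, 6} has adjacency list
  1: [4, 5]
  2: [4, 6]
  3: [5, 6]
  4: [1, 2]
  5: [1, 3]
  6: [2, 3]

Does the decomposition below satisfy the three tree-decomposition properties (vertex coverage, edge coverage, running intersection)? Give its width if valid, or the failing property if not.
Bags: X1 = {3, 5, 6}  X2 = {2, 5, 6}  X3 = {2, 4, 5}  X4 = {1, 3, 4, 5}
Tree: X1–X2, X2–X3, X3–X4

No — bags containing vertex 3 are not connected in the tree.

A tree decomposition must satisfy three properties: every vertex lies in some bag; for every edge, both endpoints lie together in some bag; and for every vertex, the bags containing it form a connected subtree. Here bags containing vertex 3 are not connected in the tree, so the decomposition is invalid.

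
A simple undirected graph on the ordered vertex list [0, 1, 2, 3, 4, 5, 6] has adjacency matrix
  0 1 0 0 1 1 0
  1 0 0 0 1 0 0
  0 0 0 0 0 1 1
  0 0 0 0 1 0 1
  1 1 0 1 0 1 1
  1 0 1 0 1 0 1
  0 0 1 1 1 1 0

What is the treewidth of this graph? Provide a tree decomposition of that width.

The largest bag has 3 vertices, giving width 2; this decomposition certifies tw(G) ≤ 2. Conversely, {2, 5, 6} is a clique of size 3, and the vertices of any clique must share a bag in every tree decomposition; so some bag has ≥ 3 vertices and tw(G) ≥ 2. Therefore the treewidth is 2.

Treewidth 2.
Bags: B1 = {4, 5, 6}  B2 = {2, 5, 6}  B3 = {0, 4, 5}  B4 = {3, 4, 6}  B5 = {0, 1, 4}
Tree: B1–B2, B1–B3, B1–B4, B3–B5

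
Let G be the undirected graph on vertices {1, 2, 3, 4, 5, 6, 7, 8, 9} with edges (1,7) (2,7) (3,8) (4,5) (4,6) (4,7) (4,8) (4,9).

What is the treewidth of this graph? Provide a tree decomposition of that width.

Every bag has size at most 2, so the width is 2 − 1 = 1 and tw(G) ≤ 1. G has an edge, so its treewidth is at least 1. Hence tw(G) = 1 exactly.

Treewidth 1.
One such decomposition:
Bags: B1 = {4, 8}  B2 = {4, 6}  B3 = {4, 7}  B4 = {3, 8}  B5 = {1, 7}  B6 = {4, 5}  B7 = {4, 9}  B8 = {2, 7}
Tree: B1–B2, B1–B3, B1–B4, B3–B5, B1–B6, B3–B7, B5–B8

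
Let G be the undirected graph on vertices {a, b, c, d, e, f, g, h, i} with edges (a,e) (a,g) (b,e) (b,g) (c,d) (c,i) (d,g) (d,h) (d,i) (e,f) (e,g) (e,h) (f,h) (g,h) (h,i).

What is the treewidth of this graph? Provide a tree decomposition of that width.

The largest bag has 3 vertices, giving width 2; this decomposition certifies tw(G) ≤ 2. Conversely, {d, g, h} is a clique of size 3, and the vertices of any clique must share a bag in every tree decomposition; so some bag has ≥ 3 vertices and tw(G) ≥ 2. Combining the bounds, tw(G) = 2.

Treewidth 2.
Bags: B1 = {d, h, i}  B2 = {d, g, h}  B3 = {e, g, h}  B4 = {c, d, i}  B5 = {b, e, g}  B6 = {a, e, g}  B7 = {e, f, h}
Tree: B1–B2, B2–B3, B1–B4, B3–B5, B3–B6, B3–B7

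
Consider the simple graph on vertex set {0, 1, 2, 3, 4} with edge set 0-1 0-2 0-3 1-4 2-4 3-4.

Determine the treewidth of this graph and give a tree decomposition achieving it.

Each bag holds 3 vertices, so the decomposition has width 2, which upper-bounds the treewidth. For the lower bound, G contains the cycle 4–3–0–2–4, so G is not a forest; only forests have treewidth ≤ 1, hence tw(G) ≥ 2. Hence tw(G) = 2 exactly.

Treewidth 2.
One such decomposition:
Bags: B1 = {0, 3, 4}  B2 = {0, 2, 4}  B3 = {0, 1, 4}
Tree: B1–B2, B2–B3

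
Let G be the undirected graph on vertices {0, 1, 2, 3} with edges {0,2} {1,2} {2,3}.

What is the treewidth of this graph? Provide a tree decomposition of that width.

Each bag holds 2 vertices, so the decomposition has width 1, which upper-bounds the treewidth. G has an edge, so its treewidth is at least 1. The upper and lower bounds meet at 1, so that is the treewidth.

Treewidth 1.
One such decomposition:
Bags: B1 = {1, 2}  B2 = {0, 2}  B3 = {2, 3}
Tree: B1–B2, B1–B3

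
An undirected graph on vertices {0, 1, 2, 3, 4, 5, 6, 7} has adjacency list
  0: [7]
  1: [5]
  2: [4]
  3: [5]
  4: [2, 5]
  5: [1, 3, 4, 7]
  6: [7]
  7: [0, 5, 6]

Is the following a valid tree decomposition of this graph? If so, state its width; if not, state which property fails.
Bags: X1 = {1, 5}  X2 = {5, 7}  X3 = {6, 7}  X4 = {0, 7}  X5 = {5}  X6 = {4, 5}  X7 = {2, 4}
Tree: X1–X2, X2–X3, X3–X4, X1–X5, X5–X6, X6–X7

No — vertex 3 appears in no bag.

A tree decomposition must satisfy three properties: every vertex lies in some bag; for every edge, both endpoints lie together in some bag; and for every vertex, the bags containing it form a connected subtree. Here vertex 3 appears in no bag, so the decomposition is invalid.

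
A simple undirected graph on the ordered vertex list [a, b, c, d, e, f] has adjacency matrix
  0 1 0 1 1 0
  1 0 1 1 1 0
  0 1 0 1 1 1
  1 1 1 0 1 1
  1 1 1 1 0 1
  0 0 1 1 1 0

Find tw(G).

3

A width-3 tree decomposition is:
Bags: B1 = {b, c, d, e}  B2 = {c, d, e, f}  B3 = {a, b, d, e}
Tree: B1–B2, B1–B3
The largest bag has 4 vertices, giving width 3; this decomposition certifies tw(G) ≤ 3. Conversely, {c, d, e, f} is a clique of size 4, and the vertices of any clique must share a bag in every tree decomposition; so some bag has ≥ 4 vertices and tw(G) ≥ 3. Combining the bounds, tw(G) = 3.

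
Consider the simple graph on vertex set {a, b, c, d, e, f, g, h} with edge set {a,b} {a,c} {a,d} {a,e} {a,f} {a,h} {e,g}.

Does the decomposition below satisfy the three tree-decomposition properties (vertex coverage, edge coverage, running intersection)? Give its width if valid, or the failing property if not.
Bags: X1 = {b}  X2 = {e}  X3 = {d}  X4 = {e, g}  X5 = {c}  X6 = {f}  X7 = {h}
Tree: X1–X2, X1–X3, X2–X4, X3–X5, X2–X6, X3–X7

No — vertex a appears in no bag.

A tree decomposition must satisfy three properties: every vertex lies in some bag; for every edge, both endpoints lie together in some bag; and for every vertex, the bags containing it form a connected subtree. Here vertex a appears in no bag, so the decomposition is invalid.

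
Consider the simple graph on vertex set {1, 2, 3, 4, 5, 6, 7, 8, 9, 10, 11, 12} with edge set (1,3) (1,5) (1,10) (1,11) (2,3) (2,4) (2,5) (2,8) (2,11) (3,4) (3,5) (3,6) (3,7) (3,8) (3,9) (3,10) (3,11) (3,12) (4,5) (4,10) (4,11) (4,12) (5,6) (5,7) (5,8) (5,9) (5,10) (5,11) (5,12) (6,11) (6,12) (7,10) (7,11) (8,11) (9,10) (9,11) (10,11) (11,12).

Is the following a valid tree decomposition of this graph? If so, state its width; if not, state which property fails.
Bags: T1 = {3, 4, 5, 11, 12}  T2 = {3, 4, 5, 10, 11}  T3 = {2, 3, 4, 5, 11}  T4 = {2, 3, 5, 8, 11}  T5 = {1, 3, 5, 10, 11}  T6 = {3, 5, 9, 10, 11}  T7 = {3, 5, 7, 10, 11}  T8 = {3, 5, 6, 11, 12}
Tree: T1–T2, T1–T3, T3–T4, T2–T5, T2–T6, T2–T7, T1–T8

Yes; width 4.

Every vertex of G appears in some bag (union = {1, 2, 3, 4, 5, 6, 7, 8, 9, 10, 11, 12}); every edge is covered by a bag; and for each vertex v the set of bags containing v is connected in the bag tree. The decomposition is therefore valid. The largest bag has 5 vertices, so the width is 4.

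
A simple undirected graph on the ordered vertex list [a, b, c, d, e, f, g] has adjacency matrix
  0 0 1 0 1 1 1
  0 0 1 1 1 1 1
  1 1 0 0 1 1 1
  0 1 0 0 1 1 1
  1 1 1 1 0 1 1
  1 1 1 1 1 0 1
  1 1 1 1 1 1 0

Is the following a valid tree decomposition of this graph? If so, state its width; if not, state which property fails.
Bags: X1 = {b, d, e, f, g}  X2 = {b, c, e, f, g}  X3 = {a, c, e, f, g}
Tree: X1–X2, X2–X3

Yes; width 4.

Every vertex of G appears in some bag (union = {a, b, c, d, e, f, g}); every edge is covered by a bag; and for each vertex v the set of bags containing v is connected in the bag tree. The decomposition is therefore valid. The largest bag has 5 vertices, so the width is 4.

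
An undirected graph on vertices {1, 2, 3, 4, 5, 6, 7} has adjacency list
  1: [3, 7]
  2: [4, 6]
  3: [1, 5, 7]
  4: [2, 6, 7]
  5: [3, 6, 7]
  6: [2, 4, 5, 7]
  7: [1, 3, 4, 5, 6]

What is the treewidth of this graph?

A width-2 tree decomposition is:
Bags: B1 = {3, 5, 7}  B2 = {5, 6, 7}  B3 = {1, 3, 7}  B4 = {4, 6, 7}  B5 = {2, 4, 6}
Tree: B1–B2, B1–B3, B2–B4, B4–B5
The largest bag has 3 vertices, giving width 2; this decomposition certifies tw(G) ≤ 2. On the other hand G contains the 3-clique {2, 4, 6}. A clique must lie in a single bag of any decomposition, so no decomposition can have width below 2. The upper and lower bounds meet at 2, so that is the treewidth.

2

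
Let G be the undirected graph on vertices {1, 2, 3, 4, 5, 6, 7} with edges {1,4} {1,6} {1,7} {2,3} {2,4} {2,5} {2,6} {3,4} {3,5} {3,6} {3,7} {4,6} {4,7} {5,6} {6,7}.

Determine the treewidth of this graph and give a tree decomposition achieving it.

Every bag has size at most 4, so the width is 4 − 1 = 3 and tw(G) ≤ 3. On the other hand G contains the 4-clique {1, 4, 6, 7}. A clique must lie in a single bag of any decomposition, so no decomposition can have width below 3. Hence tw(G) = 3 exactly.

Treewidth 3.
Bags: B1 = {3, 4, 6, 7}  B2 = {2, 3, 4, 6}  B3 = {2, 3, 5, 6}  B4 = {1, 4, 6, 7}
Tree: B1–B2, B2–B3, B1–B4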